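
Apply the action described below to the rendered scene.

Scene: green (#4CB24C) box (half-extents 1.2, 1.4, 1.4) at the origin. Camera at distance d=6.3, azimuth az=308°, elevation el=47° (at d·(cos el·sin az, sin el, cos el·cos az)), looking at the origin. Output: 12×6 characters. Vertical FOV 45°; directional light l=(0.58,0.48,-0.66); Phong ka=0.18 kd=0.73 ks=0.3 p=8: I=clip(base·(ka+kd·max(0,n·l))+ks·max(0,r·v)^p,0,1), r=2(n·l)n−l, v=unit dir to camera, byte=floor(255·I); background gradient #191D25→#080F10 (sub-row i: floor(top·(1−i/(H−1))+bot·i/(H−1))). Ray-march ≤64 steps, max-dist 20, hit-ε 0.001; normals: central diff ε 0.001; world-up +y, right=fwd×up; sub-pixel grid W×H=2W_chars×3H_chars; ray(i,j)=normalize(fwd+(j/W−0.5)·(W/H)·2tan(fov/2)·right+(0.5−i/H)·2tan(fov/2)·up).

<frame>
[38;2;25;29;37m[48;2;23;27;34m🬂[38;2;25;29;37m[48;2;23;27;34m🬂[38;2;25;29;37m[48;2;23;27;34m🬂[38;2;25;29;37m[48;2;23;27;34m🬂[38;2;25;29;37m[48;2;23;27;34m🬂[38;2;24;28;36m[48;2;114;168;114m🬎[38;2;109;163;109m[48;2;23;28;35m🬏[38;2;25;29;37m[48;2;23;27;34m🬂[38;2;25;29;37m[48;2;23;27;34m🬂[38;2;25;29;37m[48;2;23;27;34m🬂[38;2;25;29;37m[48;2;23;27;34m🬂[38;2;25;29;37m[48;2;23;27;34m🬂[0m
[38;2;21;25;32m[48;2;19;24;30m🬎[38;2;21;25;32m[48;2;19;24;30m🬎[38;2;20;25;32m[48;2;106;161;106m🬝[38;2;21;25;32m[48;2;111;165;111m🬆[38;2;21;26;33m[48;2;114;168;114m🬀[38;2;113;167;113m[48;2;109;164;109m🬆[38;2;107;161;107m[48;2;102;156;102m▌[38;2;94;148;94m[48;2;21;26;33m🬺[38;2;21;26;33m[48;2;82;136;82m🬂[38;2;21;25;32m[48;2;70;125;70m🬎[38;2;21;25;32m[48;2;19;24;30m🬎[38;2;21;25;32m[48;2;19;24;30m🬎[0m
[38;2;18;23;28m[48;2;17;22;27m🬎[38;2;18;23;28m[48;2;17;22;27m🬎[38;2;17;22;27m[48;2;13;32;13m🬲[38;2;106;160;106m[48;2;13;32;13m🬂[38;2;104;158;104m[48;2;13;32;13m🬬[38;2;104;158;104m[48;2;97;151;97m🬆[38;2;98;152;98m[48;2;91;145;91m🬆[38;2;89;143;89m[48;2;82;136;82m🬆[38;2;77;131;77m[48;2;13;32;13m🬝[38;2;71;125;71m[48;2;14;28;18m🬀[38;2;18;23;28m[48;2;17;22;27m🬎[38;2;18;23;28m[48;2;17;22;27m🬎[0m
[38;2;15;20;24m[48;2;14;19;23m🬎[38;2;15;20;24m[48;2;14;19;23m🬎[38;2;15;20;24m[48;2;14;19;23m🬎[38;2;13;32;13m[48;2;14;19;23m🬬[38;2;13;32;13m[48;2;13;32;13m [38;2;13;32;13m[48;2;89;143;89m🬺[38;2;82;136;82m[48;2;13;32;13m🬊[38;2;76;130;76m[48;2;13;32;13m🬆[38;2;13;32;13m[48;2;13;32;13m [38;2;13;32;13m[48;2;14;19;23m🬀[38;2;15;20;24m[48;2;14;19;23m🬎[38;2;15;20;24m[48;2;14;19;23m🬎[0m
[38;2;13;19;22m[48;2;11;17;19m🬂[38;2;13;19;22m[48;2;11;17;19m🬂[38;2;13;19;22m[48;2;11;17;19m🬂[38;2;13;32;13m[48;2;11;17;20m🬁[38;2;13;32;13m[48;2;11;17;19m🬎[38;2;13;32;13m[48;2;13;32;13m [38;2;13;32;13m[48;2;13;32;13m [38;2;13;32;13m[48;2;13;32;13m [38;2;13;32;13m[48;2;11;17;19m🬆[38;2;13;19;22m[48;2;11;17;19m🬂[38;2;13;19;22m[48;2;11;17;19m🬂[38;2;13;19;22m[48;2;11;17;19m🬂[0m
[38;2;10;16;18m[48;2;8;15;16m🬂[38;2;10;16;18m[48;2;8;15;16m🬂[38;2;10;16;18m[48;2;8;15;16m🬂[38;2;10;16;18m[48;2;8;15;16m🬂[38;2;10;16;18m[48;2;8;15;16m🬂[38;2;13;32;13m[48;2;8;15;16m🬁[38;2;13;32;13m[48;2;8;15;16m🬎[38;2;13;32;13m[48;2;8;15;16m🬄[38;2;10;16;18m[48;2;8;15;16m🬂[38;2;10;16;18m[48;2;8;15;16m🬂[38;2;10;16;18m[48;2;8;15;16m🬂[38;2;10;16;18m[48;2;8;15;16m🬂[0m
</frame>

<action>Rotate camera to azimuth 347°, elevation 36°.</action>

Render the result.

<frame>
[38;2;25;29;37m[48;2;23;27;34m🬂[38;2;25;29;37m[48;2;23;27;34m🬂[38;2;25;29;37m[48;2;23;27;34m🬂[38;2;25;29;37m[48;2;23;27;34m🬂[38;2;25;29;37m[48;2;23;27;34m🬂[38;2;25;29;37m[48;2;23;27;34m🬂[38;2;25;29;37m[48;2;23;27;34m🬂[38;2;25;29;37m[48;2;23;27;34m🬂[38;2;25;29;37m[48;2;23;27;34m🬂[38;2;25;29;37m[48;2;23;27;34m🬂[38;2;25;29;37m[48;2;23;27;34m🬂[38;2;25;29;37m[48;2;23;27;34m🬂[0m
[38;2;21;25;32m[48;2;19;24;30m🬎[38;2;21;25;32m[48;2;19;24;30m🬎[38;2;21;25;32m[48;2;19;24;30m🬎[38;2;50;105;50m[48;2;20;24;31m🬁[38;2;54;108;54m[48;2;58;112;58m▌[38;2;62;116;62m[48;2;67;121;67m▌[38;2;72;126;72m[48;2;78;132;78m▌[38;2;84;138;84m[48;2;90;144;90m🬕[38;2;21;25;32m[48;2;98;152;98m🬊[38;2;21;25;32m[48;2;19;24;30m🬎[38;2;21;25;32m[48;2;19;24;30m🬎[38;2;21;25;32m[48;2;19;24;30m🬎[0m
[38;2;18;23;28m[48;2;17;22;27m🬎[38;2;18;23;28m[48;2;17;22;27m🬎[38;2;18;23;28m[48;2;17;22;27m🬎[38;2;18;23;28m[48;2;17;22;27m🬎[38;2;56;111;56m[48;2;13;32;13m🬝[38;2;67;121;67m[48;2;13;32;13m🬎[38;2;78;132;78m[48;2;13;32;13m🬎[38;2;90;145;90m[48;2;13;32;13m🬎[38;2;101;155;101m[48;2;13;32;13m🬆[38;2;108;162;108m[48;2;16;26;22m🬀[38;2;18;23;28m[48;2;17;22;27m🬎[38;2;18;23;28m[48;2;17;22;27m🬎[0m
[38;2;15;20;24m[48;2;14;19;23m🬎[38;2;15;20;24m[48;2;14;19;23m🬎[38;2;15;20;24m[48;2;14;19;23m🬎[38;2;15;20;24m[48;2;14;19;23m🬎[38;2;13;32;13m[48;2;13;32;13m [38;2;13;32;13m[48;2;13;32;13m [38;2;13;32;13m[48;2;13;32;13m [38;2;13;32;13m[48;2;13;32;13m [38;2;13;32;13m[48;2;13;32;13m [38;2;13;32;13m[48;2;15;20;24m▌[38;2;15;20;24m[48;2;14;19;23m🬎[38;2;15;20;24m[48;2;14;19;23m🬎[0m
[38;2;13;19;22m[48;2;11;17;19m🬂[38;2;13;19;22m[48;2;11;17;19m🬂[38;2;13;19;22m[48;2;11;17;19m🬂[38;2;13;19;22m[48;2;11;17;19m🬂[38;2;13;32;13m[48;2;12;18;20m▐[38;2;13;32;13m[48;2;13;32;13m [38;2;13;32;13m[48;2;13;32;13m [38;2;13;32;13m[48;2;13;32;13m [38;2;13;32;13m[48;2;13;32;13m [38;2;13;19;22m[48;2;11;17;19m🬂[38;2;13;19;22m[48;2;11;17;19m🬂[38;2;13;19;22m[48;2;11;17;19m🬂[0m
[38;2;10;16;18m[48;2;8;15;16m🬂[38;2;10;16;18m[48;2;8;15;16m🬂[38;2;10;16;18m[48;2;8;15;16m🬂[38;2;10;16;18m[48;2;8;15;16m🬂[38;2;13;32;13m[48;2;8;15;16m🬉[38;2;13;32;13m[48;2;8;15;16m🬎[38;2;13;32;13m[48;2;8;15;16m🬎[38;2;13;32;13m[48;2;8;15;16m🬂[38;2;13;32;13m[48;2;8;15;16m🬂[38;2;10;16;18m[48;2;8;15;16m🬂[38;2;10;16;18m[48;2;8;15;16m🬂[38;2;10;16;18m[48;2;8;15;16m🬂[0m
</frame>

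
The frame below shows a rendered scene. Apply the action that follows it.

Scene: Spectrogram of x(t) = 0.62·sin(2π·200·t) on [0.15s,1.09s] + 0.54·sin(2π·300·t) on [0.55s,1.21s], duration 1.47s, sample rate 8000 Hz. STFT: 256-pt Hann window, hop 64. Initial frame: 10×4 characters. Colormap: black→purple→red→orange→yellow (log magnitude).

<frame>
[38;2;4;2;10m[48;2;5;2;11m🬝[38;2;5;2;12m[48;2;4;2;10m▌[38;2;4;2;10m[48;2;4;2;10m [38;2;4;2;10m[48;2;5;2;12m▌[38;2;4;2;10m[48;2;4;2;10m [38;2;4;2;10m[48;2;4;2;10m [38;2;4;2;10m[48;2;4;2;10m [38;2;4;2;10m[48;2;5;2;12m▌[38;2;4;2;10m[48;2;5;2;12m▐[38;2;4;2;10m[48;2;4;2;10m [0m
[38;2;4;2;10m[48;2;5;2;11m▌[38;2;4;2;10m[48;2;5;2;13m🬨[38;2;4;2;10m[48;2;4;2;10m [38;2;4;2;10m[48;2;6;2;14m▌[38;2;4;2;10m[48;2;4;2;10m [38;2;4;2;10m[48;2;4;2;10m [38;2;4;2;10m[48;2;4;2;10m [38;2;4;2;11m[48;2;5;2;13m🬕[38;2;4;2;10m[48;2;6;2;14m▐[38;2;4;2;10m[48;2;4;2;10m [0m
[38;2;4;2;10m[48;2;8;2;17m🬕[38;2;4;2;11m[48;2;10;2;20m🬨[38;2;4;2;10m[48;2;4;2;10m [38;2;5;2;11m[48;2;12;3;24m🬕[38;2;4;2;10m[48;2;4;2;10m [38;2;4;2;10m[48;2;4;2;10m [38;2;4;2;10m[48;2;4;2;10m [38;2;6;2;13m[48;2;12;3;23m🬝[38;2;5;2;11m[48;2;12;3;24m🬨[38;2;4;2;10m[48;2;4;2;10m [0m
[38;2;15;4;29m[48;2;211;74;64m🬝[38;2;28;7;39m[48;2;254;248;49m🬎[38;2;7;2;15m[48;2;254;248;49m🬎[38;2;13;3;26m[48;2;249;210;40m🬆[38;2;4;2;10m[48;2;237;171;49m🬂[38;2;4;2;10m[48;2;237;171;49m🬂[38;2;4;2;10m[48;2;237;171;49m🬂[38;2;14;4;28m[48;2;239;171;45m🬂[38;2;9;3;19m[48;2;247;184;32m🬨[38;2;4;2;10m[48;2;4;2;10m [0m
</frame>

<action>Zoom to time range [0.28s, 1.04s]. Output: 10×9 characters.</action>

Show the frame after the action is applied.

<frame>
[38;2;4;2;10m[48;2;4;2;10m [38;2;4;2;10m[48;2;4;2;10m [38;2;4;2;10m[48;2;4;2;10m [38;2;4;2;10m[48;2;5;2;12m▌[38;2;4;2;10m[48;2;4;2;10m [38;2;4;2;10m[48;2;4;2;10m [38;2;4;2;10m[48;2;4;2;10m [38;2;4;2;10m[48;2;4;2;10m [38;2;4;2;10m[48;2;4;2;10m [38;2;4;2;10m[48;2;4;2;10m [0m
[38;2;4;2;10m[48;2;4;2;10m [38;2;4;2;10m[48;2;4;2;10m [38;2;4;2;10m[48;2;4;2;10m [38;2;4;2;10m[48;2;5;2;12m▌[38;2;4;2;10m[48;2;4;2;10m [38;2;4;2;10m[48;2;4;2;10m [38;2;4;2;10m[48;2;4;2;10m [38;2;4;2;10m[48;2;4;2;10m [38;2;4;2;10m[48;2;4;2;10m [38;2;4;2;10m[48;2;4;2;10m [0m
[38;2;4;2;10m[48;2;4;2;10m [38;2;4;2;10m[48;2;4;2;10m [38;2;4;2;10m[48;2;4;2;10m [38;2;4;2;10m[48;2;5;2;13m▌[38;2;4;2;10m[48;2;4;2;10m [38;2;4;2;10m[48;2;4;2;10m [38;2;4;2;10m[48;2;4;2;10m [38;2;4;2;10m[48;2;4;2;10m [38;2;4;2;10m[48;2;4;2;10m [38;2;4;2;10m[48;2;4;2;10m [0m
[38;2;4;2;10m[48;2;4;2;10m [38;2;4;2;10m[48;2;4;2;10m [38;2;4;2;10m[48;2;4;2;10m [38;2;4;2;10m[48;2;6;2;13m▌[38;2;4;2;10m[48;2;4;2;10m [38;2;4;2;10m[48;2;4;2;10m [38;2;4;2;10m[48;2;4;2;10m [38;2;4;2;10m[48;2;4;2;10m [38;2;4;2;10m[48;2;4;2;10m [38;2;4;2;10m[48;2;4;2;10m [0m
[38;2;4;2;10m[48;2;4;2;10m [38;2;4;2;10m[48;2;4;2;10m [38;2;4;2;10m[48;2;4;2;10m [38;2;4;2;10m[48;2;7;2;15m▌[38;2;4;2;10m[48;2;4;2;10m [38;2;4;2;10m[48;2;4;2;10m [38;2;4;2;10m[48;2;4;2;10m [38;2;4;2;10m[48;2;4;2;10m [38;2;4;2;10m[48;2;4;2;10m [38;2;4;2;10m[48;2;4;2;10m [0m
[38;2;4;2;10m[48;2;4;2;10m [38;2;4;2;10m[48;2;4;2;10m [38;2;4;2;10m[48;2;4;2;10m [38;2;4;2;10m[48;2;9;2;18m▌[38;2;4;2;10m[48;2;4;2;10m [38;2;4;2;10m[48;2;4;2;10m [38;2;4;2;10m[48;2;4;2;10m [38;2;4;2;10m[48;2;4;2;10m [38;2;4;2;10m[48;2;4;2;10m [38;2;4;2;10m[48;2;4;2;10m [0m
[38;2;4;2;10m[48;2;4;2;10m [38;2;4;2;10m[48;2;4;2;10m [38;2;4;2;10m[48;2;4;2;10m [38;2;4;2;10m[48;2;13;3;27m▌[38;2;4;2;10m[48;2;4;2;10m [38;2;4;2;10m[48;2;4;2;10m [38;2;4;2;10m[48;2;4;2;10m [38;2;4;2;10m[48;2;4;2;10m [38;2;4;2;10m[48;2;4;2;10m [38;2;4;2;10m[48;2;4;2;10m [0m
[38;2;4;2;10m[48;2;5;2;11m🬎[38;2;4;2;10m[48;2;5;2;11m🬎[38;2;4;2;10m[48;2;5;2;11m🬎[38;2;9;2;19m[48;2;47;11;75m🬕[38;2;4;2;10m[48;2;8;2;17m🬎[38;2;4;2;10m[48;2;8;2;17m🬎[38;2;4;2;10m[48;2;8;2;17m🬎[38;2;4;2;10m[48;2;8;2;17m🬎[38;2;4;2;10m[48;2;8;2;17m🬎[38;2;4;2;10m[48;2;8;2;17m🬎[0m
[38;2;29;6;52m[48;2;254;248;49m🬰[38;2;29;6;52m[48;2;254;248;49m🬰[38;2;29;6;52m[48;2;254;248;49m🬰[38;2;60;14;63m[48;2;254;243;47m🬮[38;2;254;241;46m[48;2;43;10;76m🬎[38;2;254;241;46m[48;2;43;10;76m🬎[38;2;254;240;46m[48;2;43;10;76m🬎[38;2;254;241;46m[48;2;43;10;76m🬎[38;2;254;241;46m[48;2;43;10;76m🬎[38;2;254;241;46m[48;2;43;10;76m🬎[0m
</frame>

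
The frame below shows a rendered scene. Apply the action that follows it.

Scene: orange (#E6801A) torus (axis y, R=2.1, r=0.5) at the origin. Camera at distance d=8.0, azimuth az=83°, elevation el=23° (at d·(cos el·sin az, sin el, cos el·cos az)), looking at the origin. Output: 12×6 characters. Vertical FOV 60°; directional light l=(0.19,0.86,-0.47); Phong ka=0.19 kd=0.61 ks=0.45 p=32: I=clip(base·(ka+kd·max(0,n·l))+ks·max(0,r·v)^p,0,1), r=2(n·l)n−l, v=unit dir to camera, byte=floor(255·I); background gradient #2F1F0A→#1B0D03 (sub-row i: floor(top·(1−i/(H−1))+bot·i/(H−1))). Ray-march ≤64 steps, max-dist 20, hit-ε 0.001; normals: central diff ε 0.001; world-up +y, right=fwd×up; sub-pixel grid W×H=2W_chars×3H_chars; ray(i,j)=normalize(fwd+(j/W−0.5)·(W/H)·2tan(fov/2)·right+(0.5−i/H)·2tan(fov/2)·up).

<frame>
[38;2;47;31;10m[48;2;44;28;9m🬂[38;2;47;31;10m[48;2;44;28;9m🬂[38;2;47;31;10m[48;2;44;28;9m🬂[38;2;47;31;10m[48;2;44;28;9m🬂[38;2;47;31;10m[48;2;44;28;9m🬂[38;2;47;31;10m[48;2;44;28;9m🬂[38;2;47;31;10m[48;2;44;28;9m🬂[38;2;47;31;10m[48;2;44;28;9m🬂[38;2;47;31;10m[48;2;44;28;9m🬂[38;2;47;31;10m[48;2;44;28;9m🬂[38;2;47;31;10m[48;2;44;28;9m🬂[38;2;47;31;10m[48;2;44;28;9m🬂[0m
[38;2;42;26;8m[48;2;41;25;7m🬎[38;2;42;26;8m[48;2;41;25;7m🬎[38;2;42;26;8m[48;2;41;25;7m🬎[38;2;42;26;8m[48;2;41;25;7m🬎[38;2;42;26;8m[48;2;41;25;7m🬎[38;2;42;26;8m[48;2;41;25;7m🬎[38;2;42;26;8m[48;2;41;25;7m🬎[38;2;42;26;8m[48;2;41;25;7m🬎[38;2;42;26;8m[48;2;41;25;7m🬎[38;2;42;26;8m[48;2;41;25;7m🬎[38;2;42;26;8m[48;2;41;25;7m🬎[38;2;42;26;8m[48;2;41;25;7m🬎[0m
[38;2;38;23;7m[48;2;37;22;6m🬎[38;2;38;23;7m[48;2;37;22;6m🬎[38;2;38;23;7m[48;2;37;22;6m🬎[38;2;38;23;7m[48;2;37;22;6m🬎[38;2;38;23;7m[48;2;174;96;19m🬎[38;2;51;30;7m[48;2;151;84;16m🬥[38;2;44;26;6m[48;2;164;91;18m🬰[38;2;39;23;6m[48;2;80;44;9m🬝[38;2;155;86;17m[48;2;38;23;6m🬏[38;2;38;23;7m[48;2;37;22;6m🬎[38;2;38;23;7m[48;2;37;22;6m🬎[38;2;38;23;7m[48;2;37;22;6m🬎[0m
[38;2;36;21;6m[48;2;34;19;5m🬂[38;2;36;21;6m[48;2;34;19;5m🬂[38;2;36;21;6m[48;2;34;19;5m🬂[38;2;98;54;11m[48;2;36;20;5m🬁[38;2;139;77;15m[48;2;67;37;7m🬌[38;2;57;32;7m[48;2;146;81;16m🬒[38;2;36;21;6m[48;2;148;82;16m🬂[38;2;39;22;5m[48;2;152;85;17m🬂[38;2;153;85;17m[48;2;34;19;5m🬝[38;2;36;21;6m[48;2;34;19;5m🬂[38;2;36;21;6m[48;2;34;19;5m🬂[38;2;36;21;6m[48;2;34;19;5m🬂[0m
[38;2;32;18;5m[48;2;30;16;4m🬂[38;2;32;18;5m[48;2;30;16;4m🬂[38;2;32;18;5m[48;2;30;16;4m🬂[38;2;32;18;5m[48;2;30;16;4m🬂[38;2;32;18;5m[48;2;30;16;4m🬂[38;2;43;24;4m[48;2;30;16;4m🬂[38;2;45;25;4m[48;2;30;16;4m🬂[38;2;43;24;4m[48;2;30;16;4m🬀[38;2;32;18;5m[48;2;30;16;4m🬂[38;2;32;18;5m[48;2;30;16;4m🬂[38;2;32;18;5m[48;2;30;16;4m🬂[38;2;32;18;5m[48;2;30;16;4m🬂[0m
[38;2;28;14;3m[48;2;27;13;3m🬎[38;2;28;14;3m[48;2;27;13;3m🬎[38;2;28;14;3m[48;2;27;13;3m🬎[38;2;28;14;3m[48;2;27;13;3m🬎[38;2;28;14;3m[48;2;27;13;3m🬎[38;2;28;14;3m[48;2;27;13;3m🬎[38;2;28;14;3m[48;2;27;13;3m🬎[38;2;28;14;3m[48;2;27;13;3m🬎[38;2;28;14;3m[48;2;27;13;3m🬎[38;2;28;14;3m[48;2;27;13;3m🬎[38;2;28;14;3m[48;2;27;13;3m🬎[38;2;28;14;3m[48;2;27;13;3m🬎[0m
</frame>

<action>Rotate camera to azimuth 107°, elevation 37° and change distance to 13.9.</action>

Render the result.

<frame>
[38;2;47;31;10m[48;2;44;28;9m🬂[38;2;47;31;10m[48;2;44;28;9m🬂[38;2;47;31;10m[48;2;44;28;9m🬂[38;2;47;31;10m[48;2;44;28;9m🬂[38;2;47;31;10m[48;2;44;28;9m🬂[38;2;47;31;10m[48;2;44;28;9m🬂[38;2;47;31;10m[48;2;44;28;9m🬂[38;2;47;31;10m[48;2;44;28;9m🬂[38;2;47;31;10m[48;2;44;28;9m🬂[38;2;47;31;10m[48;2;44;28;9m🬂[38;2;47;31;10m[48;2;44;28;9m🬂[38;2;47;31;10m[48;2;44;28;9m🬂[0m
[38;2;42;26;8m[48;2;41;25;7m🬎[38;2;42;26;8m[48;2;41;25;7m🬎[38;2;42;26;8m[48;2;41;25;7m🬎[38;2;42;26;8m[48;2;41;25;7m🬎[38;2;42;26;8m[48;2;41;25;7m🬎[38;2;42;26;8m[48;2;41;25;7m🬎[38;2;42;26;8m[48;2;41;25;7m🬎[38;2;42;26;8m[48;2;41;25;7m🬎[38;2;42;26;8m[48;2;41;25;7m🬎[38;2;42;26;8m[48;2;41;25;7m🬎[38;2;42;26;8m[48;2;41;25;7m🬎[38;2;42;26;8m[48;2;41;25;7m🬎[0m
[38;2;38;23;7m[48;2;37;22;6m🬎[38;2;38;23;7m[48;2;37;22;6m🬎[38;2;38;23;7m[48;2;37;22;6m🬎[38;2;38;23;7m[48;2;37;22;6m🬎[38;2;38;23;7m[48;2;37;22;6m🬎[38;2;38;23;7m[48;2;162;90;18m🬎[38;2;38;23;7m[48;2;92;50;10m🬎[38;2;158;88;17m[48;2;38;23;6m🬏[38;2;38;23;7m[48;2;37;22;6m🬎[38;2;38;23;7m[48;2;37;22;6m🬎[38;2;38;23;7m[48;2;37;22;6m🬎[38;2;38;23;7m[48;2;37;22;6m🬎[0m
[38;2;36;21;6m[48;2;34;19;5m🬂[38;2;36;21;6m[48;2;34;19;5m🬂[38;2;36;21;6m[48;2;34;19;5m🬂[38;2;36;21;6m[48;2;34;19;5m🬂[38;2;36;21;6m[48;2;34;19;5m🬂[38;2;154;85;17m[48;2;42;24;5m🬌[38;2;54;30;7m[48;2;134;74;14m🬡[38;2;182;101;21m[48;2;46;26;6m🬃[38;2;36;21;6m[48;2;34;19;5m🬂[38;2;36;21;6m[48;2;34;19;5m🬂[38;2;36;21;6m[48;2;34;19;5m🬂[38;2;36;21;6m[48;2;34;19;5m🬂[0m
[38;2;32;18;5m[48;2;30;16;4m🬂[38;2;32;18;5m[48;2;30;16;4m🬂[38;2;32;18;5m[48;2;30;16;4m🬂[38;2;32;18;5m[48;2;30;16;4m🬂[38;2;32;18;5m[48;2;30;16;4m🬂[38;2;32;18;5m[48;2;30;16;4m🬂[38;2;32;18;5m[48;2;30;16;4m🬂[38;2;32;18;5m[48;2;30;16;4m🬂[38;2;32;18;5m[48;2;30;16;4m🬂[38;2;32;18;5m[48;2;30;16;4m🬂[38;2;32;18;5m[48;2;30;16;4m🬂[38;2;32;18;5m[48;2;30;16;4m🬂[0m
[38;2;28;14;3m[48;2;27;13;3m🬎[38;2;28;14;3m[48;2;27;13;3m🬎[38;2;28;14;3m[48;2;27;13;3m🬎[38;2;28;14;3m[48;2;27;13;3m🬎[38;2;28;14;3m[48;2;27;13;3m🬎[38;2;28;14;3m[48;2;27;13;3m🬎[38;2;28;14;3m[48;2;27;13;3m🬎[38;2;28;14;3m[48;2;27;13;3m🬎[38;2;28;14;3m[48;2;27;13;3m🬎[38;2;28;14;3m[48;2;27;13;3m🬎[38;2;28;14;3m[48;2;27;13;3m🬎[38;2;28;14;3m[48;2;27;13;3m🬎[0m
</frame>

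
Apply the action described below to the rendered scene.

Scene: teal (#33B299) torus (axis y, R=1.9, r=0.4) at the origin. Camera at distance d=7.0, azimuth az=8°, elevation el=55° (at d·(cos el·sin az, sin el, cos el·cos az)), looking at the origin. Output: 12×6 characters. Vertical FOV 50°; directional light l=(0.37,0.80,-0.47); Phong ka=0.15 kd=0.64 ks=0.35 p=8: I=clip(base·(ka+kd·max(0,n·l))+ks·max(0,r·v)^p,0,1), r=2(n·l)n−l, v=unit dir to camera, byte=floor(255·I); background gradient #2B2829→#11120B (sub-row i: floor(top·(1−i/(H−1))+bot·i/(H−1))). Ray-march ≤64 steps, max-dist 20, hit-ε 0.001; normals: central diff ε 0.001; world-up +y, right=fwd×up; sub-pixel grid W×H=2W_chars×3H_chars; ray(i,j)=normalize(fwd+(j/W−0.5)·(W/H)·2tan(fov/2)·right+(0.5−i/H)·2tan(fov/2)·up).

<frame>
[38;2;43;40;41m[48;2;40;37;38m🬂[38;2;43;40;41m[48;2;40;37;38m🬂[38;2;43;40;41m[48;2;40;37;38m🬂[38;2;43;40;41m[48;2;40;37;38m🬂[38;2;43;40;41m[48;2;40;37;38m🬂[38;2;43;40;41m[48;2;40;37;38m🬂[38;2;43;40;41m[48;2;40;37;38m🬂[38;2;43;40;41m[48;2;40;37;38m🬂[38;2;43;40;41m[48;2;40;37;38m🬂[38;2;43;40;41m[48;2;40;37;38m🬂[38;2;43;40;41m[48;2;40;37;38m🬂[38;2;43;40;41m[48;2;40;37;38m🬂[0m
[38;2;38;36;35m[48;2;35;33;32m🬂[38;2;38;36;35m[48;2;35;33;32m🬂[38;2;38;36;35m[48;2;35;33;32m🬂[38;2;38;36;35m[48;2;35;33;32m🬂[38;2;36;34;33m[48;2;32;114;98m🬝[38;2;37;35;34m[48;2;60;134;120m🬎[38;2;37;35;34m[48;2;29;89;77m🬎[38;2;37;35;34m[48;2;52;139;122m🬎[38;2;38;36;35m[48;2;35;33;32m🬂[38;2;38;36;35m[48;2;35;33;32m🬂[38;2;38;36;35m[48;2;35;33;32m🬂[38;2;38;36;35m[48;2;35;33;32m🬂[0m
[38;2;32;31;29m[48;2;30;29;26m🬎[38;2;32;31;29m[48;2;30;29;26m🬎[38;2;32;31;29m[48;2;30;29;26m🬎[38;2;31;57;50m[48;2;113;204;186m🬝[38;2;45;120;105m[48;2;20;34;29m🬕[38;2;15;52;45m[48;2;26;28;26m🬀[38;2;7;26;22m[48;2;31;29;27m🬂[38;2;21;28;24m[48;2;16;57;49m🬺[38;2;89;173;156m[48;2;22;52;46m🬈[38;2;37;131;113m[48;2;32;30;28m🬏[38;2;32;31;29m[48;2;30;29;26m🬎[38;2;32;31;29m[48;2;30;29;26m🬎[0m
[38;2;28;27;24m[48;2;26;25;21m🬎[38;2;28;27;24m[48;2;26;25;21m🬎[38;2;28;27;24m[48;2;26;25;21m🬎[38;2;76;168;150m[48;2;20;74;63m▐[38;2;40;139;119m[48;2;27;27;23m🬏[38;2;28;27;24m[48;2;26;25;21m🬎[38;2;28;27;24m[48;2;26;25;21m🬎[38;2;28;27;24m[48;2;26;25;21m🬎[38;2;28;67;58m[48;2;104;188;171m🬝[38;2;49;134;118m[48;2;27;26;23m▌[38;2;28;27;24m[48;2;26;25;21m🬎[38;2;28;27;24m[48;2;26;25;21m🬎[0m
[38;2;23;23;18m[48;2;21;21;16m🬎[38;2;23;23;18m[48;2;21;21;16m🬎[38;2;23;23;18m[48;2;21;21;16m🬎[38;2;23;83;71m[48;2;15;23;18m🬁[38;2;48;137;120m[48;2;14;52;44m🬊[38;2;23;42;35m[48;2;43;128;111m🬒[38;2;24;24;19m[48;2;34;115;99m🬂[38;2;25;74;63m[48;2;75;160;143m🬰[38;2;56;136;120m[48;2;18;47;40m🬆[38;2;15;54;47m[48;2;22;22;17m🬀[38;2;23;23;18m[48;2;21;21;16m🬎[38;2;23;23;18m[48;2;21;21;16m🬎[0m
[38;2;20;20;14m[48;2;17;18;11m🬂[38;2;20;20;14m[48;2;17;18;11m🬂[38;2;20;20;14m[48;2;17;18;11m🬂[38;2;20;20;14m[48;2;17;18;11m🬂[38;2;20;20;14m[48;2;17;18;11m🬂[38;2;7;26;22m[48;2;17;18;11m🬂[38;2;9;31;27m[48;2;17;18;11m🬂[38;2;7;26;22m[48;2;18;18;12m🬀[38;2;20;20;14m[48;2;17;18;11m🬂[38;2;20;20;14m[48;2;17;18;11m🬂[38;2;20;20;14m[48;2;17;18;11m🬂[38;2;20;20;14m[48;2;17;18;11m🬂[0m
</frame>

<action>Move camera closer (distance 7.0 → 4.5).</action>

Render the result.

<frame>
[38;2;43;40;41m[48;2;40;37;38m🬂[38;2;43;40;41m[48;2;40;37;38m🬂[38;2;43;40;41m[48;2;40;37;38m🬂[38;2;43;40;41m[48;2;40;37;38m🬂[38;2;43;40;41m[48;2;40;37;38m🬂[38;2;43;40;41m[48;2;40;37;38m🬂[38;2;43;40;41m[48;2;40;37;38m🬂[38;2;43;40;41m[48;2;40;37;38m🬂[38;2;43;40;41m[48;2;40;37;38m🬂[38;2;43;40;41m[48;2;40;37;38m🬂[38;2;43;40;41m[48;2;40;37;38m🬂[38;2;43;40;41m[48;2;40;37;38m🬂[0m
[38;2;38;36;35m[48;2;35;33;32m🬂[38;2;38;36;35m[48;2;35;33;32m🬂[38;2;36;34;33m[48;2;34;116;100m🬝[38;2;38;74;66m[48;2;89;172;156m🬥[38;2;52;131;116m[48;2;16;57;49m🬆[38;2;61;131;117m[48;2;9;35;30m🬂[38;2;38;100;88m[48;2;7;26;22m🬂[38;2;63;136;121m[48;2;8;30;26m🬂[38;2;53;135;119m[48;2;19;44;38m🬈[38;2;36;50;46m[48;2;62;153;135m🬙[38;2;38;36;35m[48;2;35;33;32m🬂[38;2;38;36;35m[48;2;35;33;32m🬂[0m
[38;2;32;31;29m[48;2;30;29;26m🬎[38;2;32;30;28m[48;2;29;102;88m🬕[38;2;45;129;112m[48;2;102;191;174m🬣[38;2;37;107;93m[48;2;24;45;40m🬄[38;2;7;26;22m[48;2;31;30;27m🬀[38;2;32;31;29m[48;2;30;29;26m🬎[38;2;32;31;29m[48;2;30;29;26m🬎[38;2;32;31;29m[48;2;30;29;26m🬎[38;2;7;26;22m[48;2;31;29;27m🬂[38;2;36;99;87m[48;2;10;39;33m🬁[38;2;33;65;58m[48;2;73;160;143m🬑[38;2;32;31;29m[48;2;30;29;26m🬎[0m
[38;2;28;27;24m[48;2;26;25;21m🬎[38;2;20;73;62m[48;2;37;122;105m▌[38;2;91;187;168m[48;2;34;123;106m▌[38;2;28;27;24m[48;2;26;25;21m🬎[38;2;28;27;24m[48;2;26;25;21m🬎[38;2;28;27;24m[48;2;26;25;21m🬎[38;2;28;27;24m[48;2;26;25;21m🬎[38;2;28;27;24m[48;2;26;25;21m🬎[38;2;28;27;24m[48;2;26;25;21m🬎[38;2;20;29;25m[48;2;16;58;50m🬝[38;2;29;94;81m[48;2;117;201;185m▌[38;2;36;125;107m[48;2;27;26;23m▌[0m
[38;2;23;23;18m[48;2;21;21;16m🬎[38;2;26;93;80m[48;2;12;43;37m▐[38;2;58;154;135m[48;2;38;120;104m🬨[38;2;23;23;18m[48;2;43;141;121m🬊[38;2;23;23;18m[48;2;21;21;16m🬎[38;2;23;23;18m[48;2;21;21;16m🬎[38;2;23;23;18m[48;2;21;21;16m🬎[38;2;23;23;18m[48;2;21;21;16m🬎[38;2;23;23;18m[48;2;26;92;79m🬝[38;2;23;63;53m[48;2;52;131;116m🬆[38;2;106;190;174m[48;2;53;134;118m🬔[38;2;27;96;82m[48;2;22;22;17m▌[0m
[38;2;20;20;14m[48;2;17;18;11m🬂[38;2;12;43;37m[48;2;18;18;12m🬁[38;2;26;93;80m[48;2;12;42;36m🬊[38;2;52;143;125m[48;2;26;92;79m🬊[38;2;52;147;128m[48;2;37;121;104m🬌[38;2;20;20;14m[48;2;52;142;124m🬂[38;2;20;20;14m[48;2;55;145;127m🬂[38;2;20;20;14m[48;2;54;137;121m🬀[38;2;42;123;107m[48;2;88;173;156m🬰[38;2;86;169;153m[48;2;29;98;84m🬆[38;2;30;101;87m[48;2;16;30;23m🬆[38;2;20;20;14m[48;2;17;18;11m🬂[0m
</frame>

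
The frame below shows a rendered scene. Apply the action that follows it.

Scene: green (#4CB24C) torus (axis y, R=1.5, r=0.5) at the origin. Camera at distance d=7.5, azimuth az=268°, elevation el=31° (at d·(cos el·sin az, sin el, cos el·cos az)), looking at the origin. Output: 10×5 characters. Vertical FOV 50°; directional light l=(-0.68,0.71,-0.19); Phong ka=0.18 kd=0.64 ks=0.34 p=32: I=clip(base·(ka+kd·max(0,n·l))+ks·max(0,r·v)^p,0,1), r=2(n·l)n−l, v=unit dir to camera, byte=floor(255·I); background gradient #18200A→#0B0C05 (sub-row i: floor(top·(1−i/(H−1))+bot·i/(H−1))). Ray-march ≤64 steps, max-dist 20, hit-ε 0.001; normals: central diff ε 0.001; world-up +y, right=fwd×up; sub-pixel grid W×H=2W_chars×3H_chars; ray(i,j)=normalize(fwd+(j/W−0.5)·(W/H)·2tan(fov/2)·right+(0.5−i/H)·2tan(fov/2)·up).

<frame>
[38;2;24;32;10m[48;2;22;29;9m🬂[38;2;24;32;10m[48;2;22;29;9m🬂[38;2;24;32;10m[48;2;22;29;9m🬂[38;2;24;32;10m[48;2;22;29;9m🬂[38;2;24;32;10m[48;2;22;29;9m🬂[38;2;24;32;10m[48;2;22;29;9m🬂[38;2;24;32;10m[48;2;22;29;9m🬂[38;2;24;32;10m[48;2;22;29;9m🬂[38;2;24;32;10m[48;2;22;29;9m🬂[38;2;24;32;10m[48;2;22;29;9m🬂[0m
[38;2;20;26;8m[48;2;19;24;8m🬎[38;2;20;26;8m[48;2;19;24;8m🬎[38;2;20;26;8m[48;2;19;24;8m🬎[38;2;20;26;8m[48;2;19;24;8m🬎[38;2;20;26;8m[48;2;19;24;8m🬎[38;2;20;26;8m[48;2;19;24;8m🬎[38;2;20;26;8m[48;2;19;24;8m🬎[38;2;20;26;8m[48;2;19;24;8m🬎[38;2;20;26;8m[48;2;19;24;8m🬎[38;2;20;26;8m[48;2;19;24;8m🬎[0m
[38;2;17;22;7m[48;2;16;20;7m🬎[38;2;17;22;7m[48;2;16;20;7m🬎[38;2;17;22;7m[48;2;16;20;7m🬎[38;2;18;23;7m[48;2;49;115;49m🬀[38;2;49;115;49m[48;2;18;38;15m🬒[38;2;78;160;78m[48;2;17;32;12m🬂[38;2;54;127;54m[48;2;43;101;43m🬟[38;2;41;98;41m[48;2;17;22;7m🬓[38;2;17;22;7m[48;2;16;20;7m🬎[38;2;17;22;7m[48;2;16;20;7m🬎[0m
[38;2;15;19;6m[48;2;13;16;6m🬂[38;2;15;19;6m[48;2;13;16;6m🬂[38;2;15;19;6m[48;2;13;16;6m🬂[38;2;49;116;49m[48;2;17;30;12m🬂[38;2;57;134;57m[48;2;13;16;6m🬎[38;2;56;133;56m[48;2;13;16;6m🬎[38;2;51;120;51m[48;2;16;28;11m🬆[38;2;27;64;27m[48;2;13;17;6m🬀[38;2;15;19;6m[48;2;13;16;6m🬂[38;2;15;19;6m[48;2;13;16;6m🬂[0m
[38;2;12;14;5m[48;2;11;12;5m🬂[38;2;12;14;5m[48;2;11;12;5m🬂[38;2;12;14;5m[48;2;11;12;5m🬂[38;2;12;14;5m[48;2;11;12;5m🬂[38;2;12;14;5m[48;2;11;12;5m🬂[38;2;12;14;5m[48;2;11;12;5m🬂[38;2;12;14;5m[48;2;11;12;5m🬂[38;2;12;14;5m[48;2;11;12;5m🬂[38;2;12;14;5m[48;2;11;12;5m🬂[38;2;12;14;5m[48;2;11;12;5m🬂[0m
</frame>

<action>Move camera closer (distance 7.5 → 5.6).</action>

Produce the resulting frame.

<frame>
[38;2;24;32;10m[48;2;22;29;9m🬂[38;2;24;32;10m[48;2;22;29;9m🬂[38;2;24;32;10m[48;2;22;29;9m🬂[38;2;24;32;10m[48;2;22;29;9m🬂[38;2;24;32;10m[48;2;22;29;9m🬂[38;2;24;32;10m[48;2;22;29;9m🬂[38;2;24;32;10m[48;2;22;29;9m🬂[38;2;24;32;10m[48;2;22;29;9m🬂[38;2;24;32;10m[48;2;22;29;9m🬂[38;2;24;32;10m[48;2;22;29;9m🬂[0m
[38;2;20;26;8m[48;2;19;24;8m🬎[38;2;20;26;8m[48;2;19;24;8m🬎[38;2;20;26;8m[48;2;19;24;8m🬎[38;2;20;26;8m[48;2;45;105;45m🬝[38;2;20;26;8m[48;2;55;129;55m🬎[38;2;20;26;8m[48;2;60;141;60m🬎[38;2;20;26;8m[48;2;49;115;49m🬎[38;2;20;26;8m[48;2;19;24;8m🬎[38;2;20;26;8m[48;2;19;24;8m🬎[38;2;20;26;8m[48;2;19;24;8m🬎[0m
[38;2;17;22;7m[48;2;16;20;7m🬎[38;2;17;22;7m[48;2;16;20;7m🬎[38;2;17;22;7m[48;2;50;119;50m🬆[38;2;19;45;19m[48;2;42;100;42m🬇[38;2;46;109;46m[48;2;16;24;9m🬂[38;2;53;126;53m[48;2;16;21;7m🬂[38;2;45;106;45m[48;2;21;42;17m🬨[38;2;48;113;48m[48;2;18;23;7m🬺[38;2;31;74;31m[48;2;17;22;7m🬏[38;2;17;22;7m[48;2;16;20;7m🬎[0m
[38;2;15;19;6m[48;2;13;16;6m🬂[38;2;15;19;6m[48;2;13;16;6m🬂[38;2;54;127;54m[48;2;13;17;6m🬉[38;2;58;137;58m[48;2;44;105;44m🬬[38;2;55;130;55m[48;2;81;164;81m🬰[38;2;54;127;54m[48;2;68;150;68m🬰[38;2;56;132;56m[48;2;50;118;50m🬎[38;2;46;108;46m[48;2;13;16;6m🬝[38;2;15;19;6m[48;2;13;16;6m🬂[38;2;15;19;6m[48;2;13;16;6m🬂[0m
[38;2;12;14;5m[48;2;11;12;5m🬂[38;2;12;14;5m[48;2;11;12;5m🬂[38;2;12;14;5m[48;2;11;12;5m🬂[38;2;12;14;5m[48;2;11;12;5m🬂[38;2;35;83;35m[48;2;11;12;5m🬂[38;2;38;90;38m[48;2;11;12;5m🬂[38;2;28;66;28m[48;2;11;12;5m🬀[38;2;12;14;5m[48;2;11;12;5m🬂[38;2;12;14;5m[48;2;11;12;5m🬂[38;2;12;14;5m[48;2;11;12;5m🬂[0m
</frame>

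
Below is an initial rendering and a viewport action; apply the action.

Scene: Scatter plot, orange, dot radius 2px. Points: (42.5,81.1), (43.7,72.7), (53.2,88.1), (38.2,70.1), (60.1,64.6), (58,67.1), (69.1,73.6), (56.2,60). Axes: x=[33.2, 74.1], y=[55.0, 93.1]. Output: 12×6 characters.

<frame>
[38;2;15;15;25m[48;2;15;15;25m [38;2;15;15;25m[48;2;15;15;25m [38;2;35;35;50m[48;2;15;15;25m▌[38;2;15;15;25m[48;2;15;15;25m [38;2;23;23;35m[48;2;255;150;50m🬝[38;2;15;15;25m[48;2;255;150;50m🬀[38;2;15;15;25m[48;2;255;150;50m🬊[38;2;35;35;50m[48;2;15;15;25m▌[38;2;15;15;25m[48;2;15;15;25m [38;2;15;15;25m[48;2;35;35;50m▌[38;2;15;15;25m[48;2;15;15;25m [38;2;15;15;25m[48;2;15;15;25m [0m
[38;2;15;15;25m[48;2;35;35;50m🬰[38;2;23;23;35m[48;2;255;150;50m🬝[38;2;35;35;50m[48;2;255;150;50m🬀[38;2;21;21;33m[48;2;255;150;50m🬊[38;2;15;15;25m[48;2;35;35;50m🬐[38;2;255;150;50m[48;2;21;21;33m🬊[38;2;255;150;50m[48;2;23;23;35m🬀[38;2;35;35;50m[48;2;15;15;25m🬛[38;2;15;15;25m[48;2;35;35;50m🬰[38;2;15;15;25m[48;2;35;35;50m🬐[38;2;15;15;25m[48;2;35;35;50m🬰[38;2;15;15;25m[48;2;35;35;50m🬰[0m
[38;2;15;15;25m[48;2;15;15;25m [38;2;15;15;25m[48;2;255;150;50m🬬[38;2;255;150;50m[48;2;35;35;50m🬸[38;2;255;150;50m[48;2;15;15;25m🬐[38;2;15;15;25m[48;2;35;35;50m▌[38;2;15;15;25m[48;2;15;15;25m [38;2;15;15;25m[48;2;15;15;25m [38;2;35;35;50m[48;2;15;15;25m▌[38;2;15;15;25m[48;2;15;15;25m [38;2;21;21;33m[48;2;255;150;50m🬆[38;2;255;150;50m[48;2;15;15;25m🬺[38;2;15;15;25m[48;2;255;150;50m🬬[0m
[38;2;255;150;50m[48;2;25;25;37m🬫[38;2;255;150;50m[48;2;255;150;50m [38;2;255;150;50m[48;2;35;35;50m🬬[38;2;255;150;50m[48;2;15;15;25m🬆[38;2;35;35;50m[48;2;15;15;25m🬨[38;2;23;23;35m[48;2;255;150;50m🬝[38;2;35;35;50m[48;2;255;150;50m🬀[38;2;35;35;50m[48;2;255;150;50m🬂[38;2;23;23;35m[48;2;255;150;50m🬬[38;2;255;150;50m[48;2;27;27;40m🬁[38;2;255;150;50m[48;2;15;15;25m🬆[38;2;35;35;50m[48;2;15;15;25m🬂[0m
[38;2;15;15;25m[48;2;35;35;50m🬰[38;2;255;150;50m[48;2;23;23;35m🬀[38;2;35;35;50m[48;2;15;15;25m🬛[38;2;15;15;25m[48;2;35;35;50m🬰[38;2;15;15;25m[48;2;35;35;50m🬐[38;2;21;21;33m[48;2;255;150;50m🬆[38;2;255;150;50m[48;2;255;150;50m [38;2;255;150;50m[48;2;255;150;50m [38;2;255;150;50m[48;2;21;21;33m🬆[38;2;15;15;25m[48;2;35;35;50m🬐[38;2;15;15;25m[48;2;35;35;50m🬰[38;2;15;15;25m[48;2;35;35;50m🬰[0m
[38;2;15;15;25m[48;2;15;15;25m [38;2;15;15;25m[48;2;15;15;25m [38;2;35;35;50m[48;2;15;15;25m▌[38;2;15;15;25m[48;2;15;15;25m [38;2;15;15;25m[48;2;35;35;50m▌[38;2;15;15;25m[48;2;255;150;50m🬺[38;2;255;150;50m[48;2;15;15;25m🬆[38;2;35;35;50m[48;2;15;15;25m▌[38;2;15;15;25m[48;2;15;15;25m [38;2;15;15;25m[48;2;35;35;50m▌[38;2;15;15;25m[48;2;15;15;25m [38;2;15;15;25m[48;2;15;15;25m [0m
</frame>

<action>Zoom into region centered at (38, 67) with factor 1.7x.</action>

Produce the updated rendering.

<frame>
[38;2;15;15;25m[48;2;15;15;25m [38;2;15;15;25m[48;2;15;15;25m [38;2;35;35;50m[48;2;15;15;25m▌[38;2;15;15;25m[48;2;15;15;25m [38;2;15;15;25m[48;2;35;35;50m▌[38;2;15;15;25m[48;2;15;15;25m [38;2;15;15;25m[48;2;15;15;25m [38;2;35;35;50m[48;2;15;15;25m▌[38;2;15;15;25m[48;2;255;150;50m🬬[38;2;15;15;25m[48;2;35;35;50m▌[38;2;15;15;25m[48;2;15;15;25m [38;2;15;15;25m[48;2;15;15;25m [0m
[38;2;15;15;25m[48;2;35;35;50m🬰[38;2;15;15;25m[48;2;35;35;50m🬰[38;2;35;35;50m[48;2;15;15;25m🬛[38;2;15;15;25m[48;2;35;35;50m🬰[38;2;15;15;25m[48;2;35;35;50m🬐[38;2;21;21;33m[48;2;255;150;50m🬆[38;2;23;23;35m[48;2;255;150;50m🬬[38;2;35;35;50m[48;2;255;150;50m🬐[38;2;255;150;50m[48;2;255;150;50m [38;2;27;27;40m[48;2;255;150;50m🬸[38;2;15;15;25m[48;2;35;35;50m🬰[38;2;15;15;25m[48;2;35;35;50m🬰[0m
[38;2;15;15;25m[48;2;15;15;25m [38;2;15;15;25m[48;2;15;15;25m [38;2;35;35;50m[48;2;15;15;25m▌[38;2;15;15;25m[48;2;15;15;25m [38;2;23;23;35m[48;2;255;150;50m🬺[38;2;255;150;50m[48;2;15;15;25m🬬[38;2;255;150;50m[48;2;15;15;25m🬆[38;2;35;35;50m[48;2;15;15;25m▌[38;2;255;150;50m[48;2;15;15;25m🬀[38;2;15;15;25m[48;2;35;35;50m▌[38;2;15;15;25m[48;2;15;15;25m [38;2;15;15;25m[48;2;15;15;25m [0m
[38;2;35;35;50m[48;2;15;15;25m🬂[38;2;35;35;50m[48;2;15;15;25m🬂[38;2;35;35;50m[48;2;15;15;25m🬕[38;2;35;35;50m[48;2;15;15;25m🬂[38;2;35;35;50m[48;2;15;15;25m🬨[38;2;35;35;50m[48;2;15;15;25m🬂[38;2;35;35;50m[48;2;15;15;25m🬂[38;2;35;35;50m[48;2;15;15;25m🬕[38;2;35;35;50m[48;2;15;15;25m🬂[38;2;35;35;50m[48;2;15;15;25m🬨[38;2;35;35;50m[48;2;15;15;25m🬂[38;2;35;35;50m[48;2;15;15;25m🬂[0m
[38;2;15;15;25m[48;2;35;35;50m🬰[38;2;15;15;25m[48;2;35;35;50m🬰[38;2;35;35;50m[48;2;15;15;25m🬛[38;2;15;15;25m[48;2;35;35;50m🬰[38;2;15;15;25m[48;2;35;35;50m🬐[38;2;15;15;25m[48;2;35;35;50m🬰[38;2;15;15;25m[48;2;35;35;50m🬰[38;2;35;35;50m[48;2;15;15;25m🬛[38;2;15;15;25m[48;2;35;35;50m🬰[38;2;15;15;25m[48;2;35;35;50m🬐[38;2;15;15;25m[48;2;35;35;50m🬰[38;2;15;15;25m[48;2;35;35;50m🬰[0m
[38;2;15;15;25m[48;2;15;15;25m [38;2;15;15;25m[48;2;15;15;25m [38;2;35;35;50m[48;2;15;15;25m▌[38;2;15;15;25m[48;2;15;15;25m [38;2;15;15;25m[48;2;35;35;50m▌[38;2;15;15;25m[48;2;15;15;25m [38;2;15;15;25m[48;2;15;15;25m [38;2;35;35;50m[48;2;15;15;25m▌[38;2;15;15;25m[48;2;15;15;25m [38;2;15;15;25m[48;2;35;35;50m▌[38;2;15;15;25m[48;2;15;15;25m [38;2;15;15;25m[48;2;15;15;25m [0m
</frame>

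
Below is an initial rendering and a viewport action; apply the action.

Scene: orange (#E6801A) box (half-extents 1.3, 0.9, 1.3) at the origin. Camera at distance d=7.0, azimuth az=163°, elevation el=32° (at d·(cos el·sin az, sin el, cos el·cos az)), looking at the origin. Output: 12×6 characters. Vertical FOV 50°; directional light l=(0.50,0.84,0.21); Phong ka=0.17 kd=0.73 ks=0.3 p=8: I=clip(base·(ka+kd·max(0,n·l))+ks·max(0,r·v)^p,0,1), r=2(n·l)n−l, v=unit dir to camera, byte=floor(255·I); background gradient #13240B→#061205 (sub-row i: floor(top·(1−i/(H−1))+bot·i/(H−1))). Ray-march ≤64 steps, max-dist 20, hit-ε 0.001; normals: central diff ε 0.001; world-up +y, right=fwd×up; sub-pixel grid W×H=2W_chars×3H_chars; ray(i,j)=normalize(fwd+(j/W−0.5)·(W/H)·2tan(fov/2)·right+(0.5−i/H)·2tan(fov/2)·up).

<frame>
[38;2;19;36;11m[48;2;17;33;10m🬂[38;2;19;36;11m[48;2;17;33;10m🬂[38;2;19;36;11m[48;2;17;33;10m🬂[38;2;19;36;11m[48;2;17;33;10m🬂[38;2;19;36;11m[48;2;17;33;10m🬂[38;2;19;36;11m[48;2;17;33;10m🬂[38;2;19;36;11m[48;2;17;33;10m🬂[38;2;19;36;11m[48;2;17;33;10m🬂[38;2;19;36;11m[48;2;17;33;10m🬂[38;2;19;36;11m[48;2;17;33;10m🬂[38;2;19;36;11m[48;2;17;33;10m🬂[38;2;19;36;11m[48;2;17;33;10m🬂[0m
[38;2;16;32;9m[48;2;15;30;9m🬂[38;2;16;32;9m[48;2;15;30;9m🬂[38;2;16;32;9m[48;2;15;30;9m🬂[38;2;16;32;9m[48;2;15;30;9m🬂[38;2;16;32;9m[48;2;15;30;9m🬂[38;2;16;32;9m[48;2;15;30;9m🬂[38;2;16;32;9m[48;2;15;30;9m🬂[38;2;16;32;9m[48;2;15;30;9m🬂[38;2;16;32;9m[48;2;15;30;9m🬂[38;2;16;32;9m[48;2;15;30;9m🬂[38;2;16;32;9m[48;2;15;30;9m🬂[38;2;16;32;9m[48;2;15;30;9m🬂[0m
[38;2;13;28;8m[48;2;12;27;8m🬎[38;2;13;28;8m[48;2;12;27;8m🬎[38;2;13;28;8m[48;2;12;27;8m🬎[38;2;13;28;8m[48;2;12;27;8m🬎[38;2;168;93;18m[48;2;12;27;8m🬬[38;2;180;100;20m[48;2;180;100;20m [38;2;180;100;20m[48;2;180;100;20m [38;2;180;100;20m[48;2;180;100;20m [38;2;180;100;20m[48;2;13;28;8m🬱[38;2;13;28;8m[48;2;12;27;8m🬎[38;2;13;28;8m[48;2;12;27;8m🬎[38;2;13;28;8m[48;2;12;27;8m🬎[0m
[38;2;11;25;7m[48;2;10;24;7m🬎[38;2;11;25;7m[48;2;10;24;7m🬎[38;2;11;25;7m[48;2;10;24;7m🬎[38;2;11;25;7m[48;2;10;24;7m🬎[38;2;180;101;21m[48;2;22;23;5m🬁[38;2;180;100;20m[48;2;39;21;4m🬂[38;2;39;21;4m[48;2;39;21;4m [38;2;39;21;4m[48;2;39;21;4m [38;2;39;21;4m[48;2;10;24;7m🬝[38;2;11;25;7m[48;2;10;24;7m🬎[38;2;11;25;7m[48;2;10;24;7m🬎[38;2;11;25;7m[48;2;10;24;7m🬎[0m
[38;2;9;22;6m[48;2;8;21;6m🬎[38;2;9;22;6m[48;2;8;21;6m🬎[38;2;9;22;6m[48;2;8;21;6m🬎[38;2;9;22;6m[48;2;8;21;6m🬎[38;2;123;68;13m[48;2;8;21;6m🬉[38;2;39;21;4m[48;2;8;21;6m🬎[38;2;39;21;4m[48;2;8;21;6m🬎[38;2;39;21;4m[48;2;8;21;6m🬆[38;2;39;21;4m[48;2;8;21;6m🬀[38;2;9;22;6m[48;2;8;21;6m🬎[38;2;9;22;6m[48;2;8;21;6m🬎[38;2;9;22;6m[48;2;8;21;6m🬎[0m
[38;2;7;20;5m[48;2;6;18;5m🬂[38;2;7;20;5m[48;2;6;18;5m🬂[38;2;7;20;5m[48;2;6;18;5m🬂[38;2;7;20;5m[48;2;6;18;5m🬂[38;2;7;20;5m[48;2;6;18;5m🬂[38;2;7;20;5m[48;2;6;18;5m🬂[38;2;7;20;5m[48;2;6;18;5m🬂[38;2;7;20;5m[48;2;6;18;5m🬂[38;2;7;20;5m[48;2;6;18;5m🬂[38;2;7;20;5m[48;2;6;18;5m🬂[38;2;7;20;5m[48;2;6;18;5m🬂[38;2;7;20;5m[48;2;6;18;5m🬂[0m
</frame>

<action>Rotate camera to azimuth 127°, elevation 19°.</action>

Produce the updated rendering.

<frame>
[38;2;19;36;11m[48;2;17;33;10m🬂[38;2;19;36;11m[48;2;17;33;10m🬂[38;2;19;36;11m[48;2;17;33;10m🬂[38;2;19;36;11m[48;2;17;33;10m🬂[38;2;19;36;11m[48;2;17;33;10m🬂[38;2;19;36;11m[48;2;17;33;10m🬂[38;2;19;36;11m[48;2;17;33;10m🬂[38;2;19;36;11m[48;2;17;33;10m🬂[38;2;19;36;11m[48;2;17;33;10m🬂[38;2;19;36;11m[48;2;17;33;10m🬂[38;2;19;36;11m[48;2;17;33;10m🬂[38;2;19;36;11m[48;2;17;33;10m🬂[0m
[38;2;16;32;9m[48;2;15;30;9m🬂[38;2;16;32;9m[48;2;15;30;9m🬂[38;2;16;32;9m[48;2;15;30;9m🬂[38;2;16;32;9m[48;2;15;30;9m🬂[38;2;16;32;9m[48;2;15;30;9m🬂[38;2;16;32;9m[48;2;15;30;9m🬂[38;2;16;32;9m[48;2;15;30;9m🬂[38;2;16;32;9m[48;2;15;30;9m🬂[38;2;16;32;9m[48;2;15;30;9m🬂[38;2;16;32;9m[48;2;15;30;9m🬂[38;2;16;32;9m[48;2;15;30;9m🬂[38;2;16;32;9m[48;2;15;30;9m🬂[0m
[38;2;13;28;8m[48;2;12;27;8m🬎[38;2;13;28;8m[48;2;12;27;8m🬎[38;2;13;28;8m[48;2;12;27;8m🬎[38;2;123;68;13m[48;2;13;28;8m🬦[38;2;14;29;8m[48;2;137;76;14m🬂[38;2;180;100;20m[48;2;123;68;13m🬎[38;2;168;93;18m[48;2;39;21;4m🬝[38;2;26;25;6m[48;2;180;100;20m🬰[38;2;39;21;4m[48;2;13;28;8m🬚[38;2;13;28;8m[48;2;12;27;8m🬎[38;2;13;28;8m[48;2;12;27;8m🬎[38;2;13;28;8m[48;2;12;27;8m🬎[0m
[38;2;11;25;7m[48;2;10;24;7m🬎[38;2;11;25;7m[48;2;10;24;7m🬎[38;2;11;25;7m[48;2;10;24;7m🬎[38;2;123;68;13m[48;2;11;25;7m▐[38;2;123;68;13m[48;2;123;68;13m [38;2;123;68;13m[48;2;123;68;13m [38;2;123;68;13m[48;2;39;21;4m▌[38;2;39;21;4m[48;2;39;21;4m [38;2;39;21;4m[48;2;11;25;7m▌[38;2;11;25;7m[48;2;10;24;7m🬎[38;2;11;25;7m[48;2;10;24;7m🬎[38;2;11;25;7m[48;2;10;24;7m🬎[0m
[38;2;9;22;6m[48;2;8;21;6m🬎[38;2;9;22;6m[48;2;8;21;6m🬎[38;2;9;22;6m[48;2;8;21;6m🬎[38;2;9;22;6m[48;2;8;21;6m🬎[38;2;123;68;13m[48;2;8;21;6m🬁[38;2;123;68;13m[48;2;8;21;6m🬊[38;2;123;68;13m[48;2;23;21;5m🬄[38;2;39;21;4m[48;2;8;21;6m🬆[38;2;9;22;6m[48;2;8;21;6m🬎[38;2;9;22;6m[48;2;8;21;6m🬎[38;2;9;22;6m[48;2;8;21;6m🬎[38;2;9;22;6m[48;2;8;21;6m🬎[0m
[38;2;7;20;5m[48;2;6;18;5m🬂[38;2;7;20;5m[48;2;6;18;5m🬂[38;2;7;20;5m[48;2;6;18;5m🬂[38;2;7;20;5m[48;2;6;18;5m🬂[38;2;7;20;5m[48;2;6;18;5m🬂[38;2;7;20;5m[48;2;6;18;5m🬂[38;2;7;20;5m[48;2;6;18;5m🬂[38;2;7;20;5m[48;2;6;18;5m🬂[38;2;7;20;5m[48;2;6;18;5m🬂[38;2;7;20;5m[48;2;6;18;5m🬂[38;2;7;20;5m[48;2;6;18;5m🬂[38;2;7;20;5m[48;2;6;18;5m🬂[0m
</frame>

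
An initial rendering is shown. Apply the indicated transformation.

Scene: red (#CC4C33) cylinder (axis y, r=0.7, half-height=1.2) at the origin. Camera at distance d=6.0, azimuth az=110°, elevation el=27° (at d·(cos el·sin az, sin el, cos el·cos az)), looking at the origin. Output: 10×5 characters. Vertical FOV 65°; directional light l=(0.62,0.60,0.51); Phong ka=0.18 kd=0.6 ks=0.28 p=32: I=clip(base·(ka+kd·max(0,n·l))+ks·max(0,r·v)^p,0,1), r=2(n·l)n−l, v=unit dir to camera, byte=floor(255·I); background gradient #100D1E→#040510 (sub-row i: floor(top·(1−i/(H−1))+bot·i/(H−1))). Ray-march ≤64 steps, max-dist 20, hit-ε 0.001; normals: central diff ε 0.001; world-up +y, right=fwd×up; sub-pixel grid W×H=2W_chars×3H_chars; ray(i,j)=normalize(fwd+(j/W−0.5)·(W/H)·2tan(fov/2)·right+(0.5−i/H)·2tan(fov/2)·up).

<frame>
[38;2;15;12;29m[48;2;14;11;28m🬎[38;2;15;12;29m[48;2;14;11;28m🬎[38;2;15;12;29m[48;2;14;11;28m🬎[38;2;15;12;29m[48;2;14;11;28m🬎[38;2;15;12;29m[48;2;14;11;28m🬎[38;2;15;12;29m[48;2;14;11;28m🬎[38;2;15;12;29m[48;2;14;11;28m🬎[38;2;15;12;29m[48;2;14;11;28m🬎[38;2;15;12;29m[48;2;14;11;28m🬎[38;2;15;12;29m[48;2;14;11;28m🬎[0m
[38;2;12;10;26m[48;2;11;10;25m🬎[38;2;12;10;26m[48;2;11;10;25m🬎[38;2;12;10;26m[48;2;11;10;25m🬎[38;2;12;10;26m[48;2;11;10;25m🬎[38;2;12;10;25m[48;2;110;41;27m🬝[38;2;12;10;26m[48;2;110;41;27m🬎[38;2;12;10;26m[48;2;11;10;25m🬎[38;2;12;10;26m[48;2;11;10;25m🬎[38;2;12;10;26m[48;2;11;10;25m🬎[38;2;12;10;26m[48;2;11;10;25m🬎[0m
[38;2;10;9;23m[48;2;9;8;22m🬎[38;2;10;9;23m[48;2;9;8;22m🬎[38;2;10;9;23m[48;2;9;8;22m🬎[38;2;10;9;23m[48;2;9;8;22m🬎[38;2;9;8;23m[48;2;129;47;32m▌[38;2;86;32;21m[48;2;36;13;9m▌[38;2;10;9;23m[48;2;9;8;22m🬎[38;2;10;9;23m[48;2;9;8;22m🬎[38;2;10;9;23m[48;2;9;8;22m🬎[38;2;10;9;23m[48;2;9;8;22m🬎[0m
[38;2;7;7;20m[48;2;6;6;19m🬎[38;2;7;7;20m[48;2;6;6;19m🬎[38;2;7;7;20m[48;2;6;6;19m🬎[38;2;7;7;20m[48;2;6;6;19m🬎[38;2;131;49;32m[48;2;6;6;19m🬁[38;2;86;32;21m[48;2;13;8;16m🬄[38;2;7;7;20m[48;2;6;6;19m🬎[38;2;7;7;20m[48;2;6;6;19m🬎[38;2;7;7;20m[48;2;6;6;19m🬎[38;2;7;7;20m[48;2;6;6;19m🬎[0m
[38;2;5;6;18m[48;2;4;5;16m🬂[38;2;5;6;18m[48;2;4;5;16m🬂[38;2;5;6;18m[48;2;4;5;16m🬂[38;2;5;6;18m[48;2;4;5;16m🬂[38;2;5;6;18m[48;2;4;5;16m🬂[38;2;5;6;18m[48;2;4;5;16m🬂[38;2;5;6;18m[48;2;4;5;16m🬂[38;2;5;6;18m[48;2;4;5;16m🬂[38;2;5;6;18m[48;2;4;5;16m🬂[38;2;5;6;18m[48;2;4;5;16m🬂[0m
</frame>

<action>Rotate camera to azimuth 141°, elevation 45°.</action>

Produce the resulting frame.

<frame>
[38;2;15;12;29m[48;2;14;11;28m🬎[38;2;15;12;29m[48;2;14;11;28m🬎[38;2;15;12;29m[48;2;14;11;28m🬎[38;2;15;12;29m[48;2;14;11;28m🬎[38;2;15;12;29m[48;2;14;11;28m🬎[38;2;15;12;29m[48;2;14;11;28m🬎[38;2;15;12;29m[48;2;14;11;28m🬎[38;2;15;12;29m[48;2;14;11;28m🬎[38;2;15;12;29m[48;2;14;11;28m🬎[38;2;15;12;29m[48;2;14;11;28m🬎[0m
[38;2;12;10;26m[48;2;11;10;25m🬎[38;2;12;10;26m[48;2;11;10;25m🬎[38;2;12;10;26m[48;2;11;10;25m🬎[38;2;12;10;26m[48;2;11;10;25m🬎[38;2;12;10;25m[48;2;110;41;27m🬝[38;2;12;10;26m[48;2;110;41;27m🬎[38;2;12;10;26m[48;2;11;10;25m🬎[38;2;12;10;26m[48;2;11;10;25m🬎[38;2;12;10;26m[48;2;11;10;25m🬎[38;2;12;10;26m[48;2;11;10;25m🬎[0m
[38;2;10;9;23m[48;2;9;8;22m🬎[38;2;10;9;23m[48;2;9;8;22m🬎[38;2;10;9;23m[48;2;9;8;22m🬎[38;2;10;9;23m[48;2;9;8;22m🬎[38;2;102;37;25m[48;2;9;8;23m▐[38;2;110;41;27m[48;2;36;13;9m🬂[38;2;10;9;23m[48;2;9;8;22m🬎[38;2;10;9;23m[48;2;9;8;22m🬎[38;2;10;9;23m[48;2;9;8;22m🬎[38;2;10;9;23m[48;2;9;8;22m🬎[0m
[38;2;7;7;20m[48;2;6;6;19m🬎[38;2;7;7;20m[48;2;6;6;19m🬎[38;2;7;7;20m[48;2;6;6;19m🬎[38;2;7;7;20m[48;2;6;6;19m🬎[38;2;109;40;27m[48;2;6;6;19m🬁[38;2;36;13;9m[48;2;6;6;19m🬂[38;2;7;7;20m[48;2;6;6;19m🬎[38;2;7;7;20m[48;2;6;6;19m🬎[38;2;7;7;20m[48;2;6;6;19m🬎[38;2;7;7;20m[48;2;6;6;19m🬎[0m
[38;2;5;6;18m[48;2;4;5;16m🬂[38;2;5;6;18m[48;2;4;5;16m🬂[38;2;5;6;18m[48;2;4;5;16m🬂[38;2;5;6;18m[48;2;4;5;16m🬂[38;2;5;6;18m[48;2;4;5;16m🬂[38;2;5;6;18m[48;2;4;5;16m🬂[38;2;5;6;18m[48;2;4;5;16m🬂[38;2;5;6;18m[48;2;4;5;16m🬂[38;2;5;6;18m[48;2;4;5;16m🬂[38;2;5;6;18m[48;2;4;5;16m🬂[0m
</frame>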